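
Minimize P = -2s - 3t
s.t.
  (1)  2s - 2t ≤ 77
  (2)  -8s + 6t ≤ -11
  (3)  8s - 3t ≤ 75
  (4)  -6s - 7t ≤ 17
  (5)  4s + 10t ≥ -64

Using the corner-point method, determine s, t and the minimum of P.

Vertices and P = -2s - 3t:
  (139/8, 64/3) → P = -395/4
  (-25/92, -101/46) → P = 164/23
  (237/37, -293/37) → P = 405/37

s = 139/8, t = 64/3, minimum P = -395/4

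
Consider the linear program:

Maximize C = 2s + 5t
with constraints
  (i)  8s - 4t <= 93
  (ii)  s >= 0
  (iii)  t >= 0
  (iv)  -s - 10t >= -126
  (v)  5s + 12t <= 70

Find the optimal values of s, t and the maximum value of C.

s = 0, t = 35/6, maximum C = 175/6

Vertices and C = 2s + 5t:
  (93/8, 0) → C = 93/4
  (349/29, 95/116) → C = 3267/116
  (0, 0) → C = 0
  (0, 35/6) → C = 175/6

At the optimal vertex, s = 0 and 5s + 12t = 70.
Solving simultaneously gives s = 0, t = 35/6.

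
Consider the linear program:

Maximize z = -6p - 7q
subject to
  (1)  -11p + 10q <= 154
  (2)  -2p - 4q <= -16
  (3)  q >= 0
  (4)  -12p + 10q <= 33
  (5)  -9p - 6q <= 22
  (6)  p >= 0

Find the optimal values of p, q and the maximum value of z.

p = 7/17, q = 129/34, maximum z = -987/34

The feasible region is unbounded (it extends along (10, 11), (1, 0)), but z strictly decreases along every unbounded feasible direction, so there is no improving ray and the maximum is attained at a vertex.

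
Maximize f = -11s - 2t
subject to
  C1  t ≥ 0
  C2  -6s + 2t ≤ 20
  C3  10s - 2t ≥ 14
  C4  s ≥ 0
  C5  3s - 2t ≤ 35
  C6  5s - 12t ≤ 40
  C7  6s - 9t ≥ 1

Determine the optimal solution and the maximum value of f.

s = 7/5, t = 0, maximum f = -77/5

Extreme points and f = -11s - 2t:
  (7/5, 0) → f = -77/5
  (8, 0) → f = -88
  (62/39, 37/39) → f = -252/13
  (170/13, 55/26) → f = -1925/13
  (313/15, 69/5) → f = -3857/15

The optimum lies where t = 0 and 10s - 2t = 14.
Solving simultaneously gives s = 7/5, t = 0.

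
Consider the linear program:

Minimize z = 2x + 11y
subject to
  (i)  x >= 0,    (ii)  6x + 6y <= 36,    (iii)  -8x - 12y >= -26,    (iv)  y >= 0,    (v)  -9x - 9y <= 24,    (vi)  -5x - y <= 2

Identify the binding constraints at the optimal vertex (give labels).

Corner points and z = 2x + 11y:
  (0, 13/6) → z = 143/6
  (0, 0) → z = 0
  (13/4, 0) → z = 13/2

The minimum is at (0, 0). Substituting into each constraint, equality holds for (i) and (iv); the remaining constraints have slack.

(i) and (iv)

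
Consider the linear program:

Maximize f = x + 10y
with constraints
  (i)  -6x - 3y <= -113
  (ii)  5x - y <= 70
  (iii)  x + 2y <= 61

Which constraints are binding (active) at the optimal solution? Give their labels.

Extreme points and f = x + 10y:
  (323/21, 145/21) → f = 591/7
  (43/9, 253/9) → f = 2573/9
  (201/11, 235/11) → f = 2551/11

The maximum is at (43/9, 253/9). Substituting into each constraint, equality holds for (i) and (iii); the remaining constraints have slack.

(i) and (iii)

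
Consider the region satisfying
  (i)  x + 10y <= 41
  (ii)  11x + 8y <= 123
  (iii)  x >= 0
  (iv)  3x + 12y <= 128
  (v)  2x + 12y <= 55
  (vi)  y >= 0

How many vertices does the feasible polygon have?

5

Of the 15 pairwise boundary intersections, those satisfying every inequality are:
  (0, 41/10)
  (29/4, 27/8)
  (259/29, 359/116)
  (123/11, 0)
  (0, 0)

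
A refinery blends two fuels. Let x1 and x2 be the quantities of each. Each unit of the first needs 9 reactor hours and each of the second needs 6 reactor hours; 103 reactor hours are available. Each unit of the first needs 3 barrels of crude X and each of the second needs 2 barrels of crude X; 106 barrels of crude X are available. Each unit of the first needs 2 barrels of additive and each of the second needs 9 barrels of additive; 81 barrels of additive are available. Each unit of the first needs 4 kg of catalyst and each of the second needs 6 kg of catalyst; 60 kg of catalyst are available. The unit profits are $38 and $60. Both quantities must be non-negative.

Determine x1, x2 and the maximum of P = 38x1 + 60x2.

x1 = 9/4, x2 = 17/2, maximum P = 1191/2

Extreme points and P = 38x1 + 60x2:
  (0, 0) → P = 0
  (0, 9) → P = 540
  (103/9, 0) → P = 3914/9
  (43/5, 64/15) → P = 2914/5
  (9/4, 17/2) → P = 1191/2

The binding constraints are 2x1 + 9x2 = 81 and 4x1 + 6x2 = 60.
Solving simultaneously gives x1 = 9/4, x2 = 17/2.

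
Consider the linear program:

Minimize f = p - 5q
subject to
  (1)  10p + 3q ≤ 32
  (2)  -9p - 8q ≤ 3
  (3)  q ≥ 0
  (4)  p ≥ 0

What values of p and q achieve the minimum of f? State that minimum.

Extreme points and f = p - 5q:
  (16/5, 0) → f = 16/5
  (0, 32/3) → f = -160/3
  (0, 0) → f = 0

At the optimal vertex, 10p + 3q = 32 and p = 0.
Solving simultaneously gives p = 0, q = 32/3.

p = 0, q = 32/3, minimum f = -160/3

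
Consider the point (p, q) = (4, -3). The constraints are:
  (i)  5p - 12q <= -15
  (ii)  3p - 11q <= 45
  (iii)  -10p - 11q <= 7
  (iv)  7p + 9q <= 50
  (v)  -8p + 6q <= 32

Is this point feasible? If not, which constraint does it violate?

not feasible — violates (i)

Constraint (i): 5p - 12q = 56, which is not ≤ -15. All other constraints are satisfied.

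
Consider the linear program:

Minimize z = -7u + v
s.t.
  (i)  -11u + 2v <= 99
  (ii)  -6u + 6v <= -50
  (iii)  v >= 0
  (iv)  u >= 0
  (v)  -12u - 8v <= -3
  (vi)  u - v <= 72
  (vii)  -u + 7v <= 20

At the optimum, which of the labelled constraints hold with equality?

Corner points and z = -7u + v:
  (25/3, 0) → z = -175/3
  (235/18, 85/18) → z = -260/3
  (72, 0) → z = -504
  (262/3, 46/3) → z = -596

The minimum is at (262/3, 46/3). Substituting into each constraint, equality holds for (vi) and (vii); the remaining constraints have slack.

(vi) and (vii)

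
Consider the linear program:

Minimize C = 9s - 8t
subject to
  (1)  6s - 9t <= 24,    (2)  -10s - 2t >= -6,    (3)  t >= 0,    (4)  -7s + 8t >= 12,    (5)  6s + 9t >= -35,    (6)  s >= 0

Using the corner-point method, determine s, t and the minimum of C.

s = 0, t = 3, minimum C = -24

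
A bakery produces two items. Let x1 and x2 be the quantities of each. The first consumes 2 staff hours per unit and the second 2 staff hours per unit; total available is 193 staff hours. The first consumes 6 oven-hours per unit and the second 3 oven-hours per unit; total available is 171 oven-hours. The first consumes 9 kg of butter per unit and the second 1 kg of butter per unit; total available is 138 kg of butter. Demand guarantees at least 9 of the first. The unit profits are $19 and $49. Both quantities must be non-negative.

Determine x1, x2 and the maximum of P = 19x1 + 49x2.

x1 = 9, x2 = 39, maximum P = 2082

Corner points and P = 19x1 + 49x2:
  (46/3, 0) → P = 874/3
  (9, 0) → P = 171
  (81/7, 237/7) → P = 13152/7
  (9, 39) → P = 2082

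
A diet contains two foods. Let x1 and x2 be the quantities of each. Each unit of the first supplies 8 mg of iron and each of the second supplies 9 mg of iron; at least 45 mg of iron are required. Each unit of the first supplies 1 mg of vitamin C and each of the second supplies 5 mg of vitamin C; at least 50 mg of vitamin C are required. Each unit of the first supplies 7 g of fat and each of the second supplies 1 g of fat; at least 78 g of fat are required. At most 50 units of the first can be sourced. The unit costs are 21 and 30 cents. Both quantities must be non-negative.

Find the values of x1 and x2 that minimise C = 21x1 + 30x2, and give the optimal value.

Vertices and C = 21x1 + 30x2:
  (0, 78) → C = 2340
  (50, 0) → C = 1050
  (10, 8) → C = 450
The feasible region is unbounded (it extends along (0, 1)), but C strictly increases along every unbounded feasible direction, so there is no improving ray and the minimum is attained at a vertex.

At the optimal vertex, x1 + 5x2 = 50 and 7x1 + x2 = 78.
Solving simultaneously gives x1 = 10, x2 = 8.

x1 = 10, x2 = 8, minimum C = 450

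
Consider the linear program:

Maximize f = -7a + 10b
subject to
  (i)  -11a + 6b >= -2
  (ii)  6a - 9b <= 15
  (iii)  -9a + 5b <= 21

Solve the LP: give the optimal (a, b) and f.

a = 136, b = 249, maximum f = 1538

Corner points and f = -7a + 10b:
  (-8/7, -17/7) → f = -114/7
  (136, 249) → f = 1538
  (-88/17, -87/17) → f = -254/17

The optimum lies where -11a + 6b = -2 and -9a + 5b = 21.
Solving simultaneously gives a = 136, b = 249.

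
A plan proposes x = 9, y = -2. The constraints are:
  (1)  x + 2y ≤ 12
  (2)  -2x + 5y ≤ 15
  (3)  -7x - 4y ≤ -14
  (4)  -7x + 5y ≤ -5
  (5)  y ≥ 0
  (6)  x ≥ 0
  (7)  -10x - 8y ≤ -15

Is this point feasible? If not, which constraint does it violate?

Constraint (5): y = -2, which is not ≥ 0. All other constraints are satisfied.

not feasible — violates (5)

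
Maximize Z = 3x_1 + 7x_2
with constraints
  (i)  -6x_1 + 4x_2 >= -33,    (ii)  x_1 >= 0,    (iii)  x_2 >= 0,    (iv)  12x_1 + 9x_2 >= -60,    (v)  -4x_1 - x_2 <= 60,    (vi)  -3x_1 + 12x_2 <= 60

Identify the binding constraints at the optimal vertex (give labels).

(i) and (vi)

Vertices and Z = 3x_1 + 7x_2:
  (11/2, 0) → Z = 33/2
  (53/5, 153/20) → Z = 1707/20
  (0, 0) → Z = 0
  (0, 5) → Z = 35

The maximum is at (53/5, 153/20). Substituting into each constraint, equality holds for (i) and (vi); the remaining constraints have slack.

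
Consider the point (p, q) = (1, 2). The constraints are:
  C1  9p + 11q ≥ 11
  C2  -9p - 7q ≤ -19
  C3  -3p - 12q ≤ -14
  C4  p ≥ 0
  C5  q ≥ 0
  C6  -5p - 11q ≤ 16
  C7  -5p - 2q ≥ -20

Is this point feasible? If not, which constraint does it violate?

feasible

C1: 31 ≥ 11 ✓
C2: -23 ≤ -19 ✓
C3: -27 ≤ -14 ✓
C4: 1 ≥ 0 ✓
C5: 2 ≥ 0 ✓
C6: -27 ≤ 16 ✓
C7: -9 ≥ -20 ✓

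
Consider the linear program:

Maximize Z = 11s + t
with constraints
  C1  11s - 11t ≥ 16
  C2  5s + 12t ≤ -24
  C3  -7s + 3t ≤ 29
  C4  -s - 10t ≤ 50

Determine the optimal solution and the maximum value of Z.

s = 180/19, t = -113/19, maximum Z = 1867/19

Corner points and Z = 11s + t:
  (-72/187, -344/187) → Z = -1136/187
  (-390/121, -566/121) → Z = -4856/121
  (180/19, -113/19) → Z = 1867/19

At the optimal vertex, 5s + 12t = -24 and -s - 10t = 50.
Solving simultaneously gives s = 180/19, t = -113/19.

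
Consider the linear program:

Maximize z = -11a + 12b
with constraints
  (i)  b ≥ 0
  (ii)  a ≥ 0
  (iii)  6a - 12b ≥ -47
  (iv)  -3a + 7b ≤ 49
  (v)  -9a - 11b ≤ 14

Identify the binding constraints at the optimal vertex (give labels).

(ii) and (iii)

Vertices and z = -11a + 12b:
  (0, 0) → z = 0
  (0, 47/12) → z = 47
  (259/6, 51/2) → z = -1013/6
The feasible region is unbounded (it extends along (7, 3), (1, 0)), but z strictly decreases along every unbounded feasible direction, so there is no improving ray and the maximum is attained at a vertex.

The maximum is at (0, 47/12). Substituting into each constraint, equality holds for (ii) and (iii); the remaining constraints have slack.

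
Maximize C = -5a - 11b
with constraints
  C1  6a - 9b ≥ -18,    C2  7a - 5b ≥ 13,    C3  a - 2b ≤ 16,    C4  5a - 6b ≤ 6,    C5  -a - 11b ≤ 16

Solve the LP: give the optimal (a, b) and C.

a = 48/17, b = 23/17, maximum C = -29

Extreme points and C = -5a - 11b:
  (69/11, 68/11) → C = -1093/11
  (18, 14) → C = -244
  (48/17, 23/17) → C = -29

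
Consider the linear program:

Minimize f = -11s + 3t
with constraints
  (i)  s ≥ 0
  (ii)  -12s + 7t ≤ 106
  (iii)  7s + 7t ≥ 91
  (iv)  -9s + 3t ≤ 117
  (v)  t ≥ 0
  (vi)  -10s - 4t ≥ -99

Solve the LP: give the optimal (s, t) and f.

s = 47/6, t = 31/6, minimum f = -212/3

Vertices and f = -11s + 3t:
  (0, 106/7) → f = 318/7
  (0, 13) → f = 39
  (269/118, 1124/59) → f = 3785/118
  (47/6, 31/6) → f = -212/3

The optimum lies where 7s + 7t = 91 and -10s - 4t = -99.
Solving simultaneously gives s = 47/6, t = 31/6.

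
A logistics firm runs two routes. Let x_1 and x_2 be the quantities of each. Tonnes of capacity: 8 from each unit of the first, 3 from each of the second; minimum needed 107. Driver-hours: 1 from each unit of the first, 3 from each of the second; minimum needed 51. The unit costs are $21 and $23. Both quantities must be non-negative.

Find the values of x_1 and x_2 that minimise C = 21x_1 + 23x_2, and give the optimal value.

Extreme points and C = 21x_1 + 23x_2:
  (0, 107/3) → C = 2461/3
  (51, 0) → C = 1071
  (8, 43/3) → C = 1493/3
The feasible region is unbounded (it extends along (0, 1), (1, 0)), but C strictly increases along every unbounded feasible direction, so there is no improving ray and the minimum is attained at a vertex.

At the optimal vertex, 8x_1 + 3x_2 = 107 and x_1 + 3x_2 = 51.
Solving simultaneously gives x_1 = 8, x_2 = 43/3.

x_1 = 8, x_2 = 43/3, minimum C = 1493/3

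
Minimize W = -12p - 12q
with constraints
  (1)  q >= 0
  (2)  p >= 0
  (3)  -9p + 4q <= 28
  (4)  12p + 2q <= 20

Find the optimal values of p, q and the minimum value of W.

Feasible corners and W = -12p - 12q:
  (0, 0) → W = 0
  (5/3, 0) → W = -20
  (0, 7) → W = -84
  (4/11, 86/11) → W = -1080/11

p = 4/11, q = 86/11, minimum W = -1080/11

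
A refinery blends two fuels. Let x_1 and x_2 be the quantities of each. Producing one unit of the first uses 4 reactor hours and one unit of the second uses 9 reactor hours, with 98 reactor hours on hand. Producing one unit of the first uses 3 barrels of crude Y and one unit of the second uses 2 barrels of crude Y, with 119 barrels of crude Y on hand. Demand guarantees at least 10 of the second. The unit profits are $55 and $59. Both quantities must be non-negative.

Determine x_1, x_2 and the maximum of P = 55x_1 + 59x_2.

x_1 = 2, x_2 = 10, maximum P = 700

Corner points and P = 55x_1 + 59x_2:
  (0, 98/9) → P = 5782/9
  (0, 10) → P = 590
  (2, 10) → P = 700

The binding constraints are 4x_1 + 9x_2 = 98 and x_2 = 10.
Solving simultaneously gives x_1 = 2, x_2 = 10.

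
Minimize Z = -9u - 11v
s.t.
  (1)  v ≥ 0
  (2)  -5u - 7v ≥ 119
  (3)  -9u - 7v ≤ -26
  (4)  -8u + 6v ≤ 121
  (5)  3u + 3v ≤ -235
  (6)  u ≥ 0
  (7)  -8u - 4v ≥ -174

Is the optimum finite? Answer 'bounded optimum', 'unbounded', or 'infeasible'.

The boundaries u = 0 and -8u - 4v = -174 meet at (0, 87/2), but that point violates -5u - 7v ≥ 119. Every candidate vertex is excluded by some other constraint, so the feasible region is empty.

infeasible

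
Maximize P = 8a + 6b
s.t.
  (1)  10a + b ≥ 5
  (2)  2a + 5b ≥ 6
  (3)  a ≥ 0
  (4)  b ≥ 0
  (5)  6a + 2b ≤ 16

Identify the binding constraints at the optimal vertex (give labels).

Extreme points and P = 8a + 6b:
  (19/48, 25/24) → P = 113/12
  (0, 5) → P = 30
  (34/13, 2/13) → P = 284/13
  (0, 8) → P = 48

The maximum is at (0, 8). Substituting into each constraint, equality holds for (3) and (5); the remaining constraints have slack.

(3) and (5)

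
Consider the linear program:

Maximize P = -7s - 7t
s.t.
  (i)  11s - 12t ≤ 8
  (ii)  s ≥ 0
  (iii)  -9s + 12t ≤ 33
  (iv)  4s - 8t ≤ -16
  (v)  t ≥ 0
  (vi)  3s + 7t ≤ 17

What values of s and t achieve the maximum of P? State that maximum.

Vertices and P = -7s - 7t:
  (0, 2) → P = -14
  (0, 17/7) → P = -17
  (6/13, 29/13) → P = -245/13

s = 0, t = 2, maximum P = -14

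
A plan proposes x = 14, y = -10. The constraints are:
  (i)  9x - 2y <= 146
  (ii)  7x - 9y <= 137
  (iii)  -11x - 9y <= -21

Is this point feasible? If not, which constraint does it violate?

Constraint (ii): 7x - 9y = 188, which is not ≤ 137. All other constraints are satisfied.

not feasible — violates (ii)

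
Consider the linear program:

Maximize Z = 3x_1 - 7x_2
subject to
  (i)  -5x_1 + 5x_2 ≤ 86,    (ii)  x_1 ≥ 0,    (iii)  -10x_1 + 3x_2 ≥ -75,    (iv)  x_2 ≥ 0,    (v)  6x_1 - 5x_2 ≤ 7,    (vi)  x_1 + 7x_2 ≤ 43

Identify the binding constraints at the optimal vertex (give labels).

(iv) and (v)

Feasible corners and Z = 3x_1 - 7x_2:
  (0, 0) → Z = 0
  (0, 43/7) → Z = -43
  (7/6, 0) → Z = 7/2
  (264/47, 251/47) → Z = -965/47

The maximum is at (7/6, 0). Substituting into each constraint, equality holds for (iv) and (v); the remaining constraints have slack.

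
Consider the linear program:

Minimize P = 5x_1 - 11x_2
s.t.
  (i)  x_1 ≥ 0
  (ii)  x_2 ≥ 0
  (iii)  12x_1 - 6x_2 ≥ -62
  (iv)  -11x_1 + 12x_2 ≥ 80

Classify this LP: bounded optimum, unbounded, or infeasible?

unbounded

From the feasible point (0, 31/3), moving in the direction (6, 12) keeps every constraint satisfied while P decreases without bound.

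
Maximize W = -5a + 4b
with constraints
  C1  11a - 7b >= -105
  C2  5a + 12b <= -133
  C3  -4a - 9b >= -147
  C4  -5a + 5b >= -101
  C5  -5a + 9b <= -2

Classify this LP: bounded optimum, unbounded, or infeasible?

Feasible corners and W = -5a + 4b:
  (-308/5, -409/5) → W = -96/5
  (-959/64, -547/64) → W = 2607/64
  (547/85, -234/17) → W = -1483/17
  (-391/35, -45/7) → W = 211/7
The feasible region has finitely many vertices and no improving ray; the maximum is 2607/64 at (-959/64, -547/64).

bounded optimum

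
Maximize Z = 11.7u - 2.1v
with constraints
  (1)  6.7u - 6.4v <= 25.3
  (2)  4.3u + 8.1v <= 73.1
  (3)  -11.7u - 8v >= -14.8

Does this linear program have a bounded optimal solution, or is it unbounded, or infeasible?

Feasible corners and Z = 11.7u - 2.1v:
  (1857/803, -19685/12848) → Z = 3889689/128480
  (-46492/6037, 79163/6037) → Z = -7101987/60370
The feasible region has finitely many vertices and no improving ray; the maximum is 3889689/128480 at (1857/803, -19685/12848).

bounded optimum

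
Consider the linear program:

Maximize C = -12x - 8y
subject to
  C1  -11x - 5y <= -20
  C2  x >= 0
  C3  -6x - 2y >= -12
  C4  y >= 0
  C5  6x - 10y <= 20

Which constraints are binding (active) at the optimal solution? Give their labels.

Feasible corners and C = -12x - 8y:
  (0, 4) → C = -32
  (20/11, 0) → C = -240/11
  (0, 6) → C = -48
  (2, 0) → C = -24

The maximum is at (20/11, 0). Substituting into each constraint, equality holds for C1 and C4; the remaining constraints have slack.

C1 and C4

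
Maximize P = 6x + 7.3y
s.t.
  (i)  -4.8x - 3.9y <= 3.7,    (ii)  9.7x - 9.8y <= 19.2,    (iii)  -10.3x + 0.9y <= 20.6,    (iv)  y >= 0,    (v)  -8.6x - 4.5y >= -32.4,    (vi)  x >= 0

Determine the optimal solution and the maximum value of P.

Vertices and P = 6x + 7.3y:
  (192/97, 0) → P = 1152/97
  (3672/1163, 1356/1163) → P = 159654/5815
  (0, 0) → P = 0
  (0, 36/5) → P = 1314/25

x = 0, y = 7.2, maximum P = 52.56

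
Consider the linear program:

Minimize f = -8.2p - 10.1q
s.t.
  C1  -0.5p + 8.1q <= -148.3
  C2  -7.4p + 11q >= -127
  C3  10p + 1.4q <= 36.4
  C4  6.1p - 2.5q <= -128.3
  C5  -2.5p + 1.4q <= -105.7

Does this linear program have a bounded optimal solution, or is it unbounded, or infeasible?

The boundaries -0.5p + 8.1q = -148.3 and 6.1p - 2.5q = -128.3 meet at (-70499/2408, -48439/2408), but that point violates -2.5p + 1.4q ≤ -105.7. Every candidate vertex is excluded by some other constraint, so the feasible region is empty.

infeasible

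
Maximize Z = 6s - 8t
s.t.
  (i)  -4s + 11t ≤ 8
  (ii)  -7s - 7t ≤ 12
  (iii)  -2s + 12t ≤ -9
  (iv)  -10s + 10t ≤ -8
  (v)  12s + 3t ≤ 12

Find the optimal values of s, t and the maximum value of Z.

s = 40/21, t = -76/21, maximum Z = 848/21

Extreme points and Z = 6s - 8t:
  (-16/35, -44/35) → Z = 256/35
  (40/21, -76/21) → Z = 848/21
  (3/50, -37/50) → Z = 157/25
  (57/50, -14/25) → Z = 283/25

The optimum lies where -7s - 7t = 12 and 12s + 3t = 12.
Solving simultaneously gives s = 40/21, t = -76/21.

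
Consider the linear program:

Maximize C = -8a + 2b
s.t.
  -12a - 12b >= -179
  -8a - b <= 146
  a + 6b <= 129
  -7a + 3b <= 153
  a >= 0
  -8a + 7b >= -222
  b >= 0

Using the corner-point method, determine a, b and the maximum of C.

a = 0, b = 179/12, maximum C = 179/6

Vertices and C = -8a + 2b:
  (0, 179/12) → C = 179/6
  (179/12, 0) → C = -358/3
  (0, 0) → C = 0

The binding constraints are -12a - 12b = -179 and a = 0.
Solving simultaneously gives a = 0, b = 179/12.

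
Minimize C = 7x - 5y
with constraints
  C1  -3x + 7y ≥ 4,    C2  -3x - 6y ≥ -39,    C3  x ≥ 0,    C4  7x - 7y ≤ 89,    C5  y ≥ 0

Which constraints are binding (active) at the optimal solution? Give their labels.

Feasible corners and C = 7x - 5y:
  (83/13, 43/13) → C = 366/13
  (0, 4/7) → C = -20/7
  (0, 13/2) → C = -65/2

The minimum is at (0, 13/2). Substituting into each constraint, equality holds for C2 and C3; the remaining constraints have slack.

C2 and C3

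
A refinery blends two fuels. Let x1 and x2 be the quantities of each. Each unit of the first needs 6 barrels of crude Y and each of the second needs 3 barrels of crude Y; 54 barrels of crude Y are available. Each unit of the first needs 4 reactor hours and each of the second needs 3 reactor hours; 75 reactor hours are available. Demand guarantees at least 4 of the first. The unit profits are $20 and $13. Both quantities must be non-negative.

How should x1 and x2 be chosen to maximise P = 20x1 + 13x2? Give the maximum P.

Feasible corners and P = 20x1 + 13x2:
  (9, 0) → P = 180
  (4, 0) → P = 80
  (4, 10) → P = 210

x1 = 4, x2 = 10, maximum P = 210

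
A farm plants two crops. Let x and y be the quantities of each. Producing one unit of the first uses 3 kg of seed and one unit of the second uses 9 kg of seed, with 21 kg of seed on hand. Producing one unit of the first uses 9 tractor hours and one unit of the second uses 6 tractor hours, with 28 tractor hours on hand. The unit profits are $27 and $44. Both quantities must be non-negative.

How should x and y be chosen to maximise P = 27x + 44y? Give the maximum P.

x = 2, y = 5/3, maximum P = 382/3

Vertices and P = 27x + 44y:
  (0, 0) → P = 0
  (0, 7/3) → P = 308/3
  (28/9, 0) → P = 84
  (2, 5/3) → P = 382/3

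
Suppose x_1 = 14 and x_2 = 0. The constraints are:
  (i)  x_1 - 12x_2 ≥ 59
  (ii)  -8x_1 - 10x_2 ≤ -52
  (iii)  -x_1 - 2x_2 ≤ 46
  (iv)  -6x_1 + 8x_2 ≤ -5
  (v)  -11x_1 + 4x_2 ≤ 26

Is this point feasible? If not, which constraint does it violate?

not feasible — violates (i)

Constraint (i): x_1 - 12x_2 = 14, which is not ≥ 59. All other constraints are satisfied.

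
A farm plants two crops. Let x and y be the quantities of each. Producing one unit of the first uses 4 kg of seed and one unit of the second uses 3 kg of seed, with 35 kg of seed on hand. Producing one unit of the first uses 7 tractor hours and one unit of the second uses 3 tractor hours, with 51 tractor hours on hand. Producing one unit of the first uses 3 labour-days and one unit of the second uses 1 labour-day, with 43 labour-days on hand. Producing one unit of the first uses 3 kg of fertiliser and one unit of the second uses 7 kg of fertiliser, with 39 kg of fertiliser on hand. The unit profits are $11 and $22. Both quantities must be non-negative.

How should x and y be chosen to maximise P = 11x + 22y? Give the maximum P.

x = 6, y = 3, maximum P = 132

Feasible corners and P = 11x + 22y:
  (0, 0) → P = 0
  (0, 39/7) → P = 858/7
  (51/7, 0) → P = 561/7
  (6, 3) → P = 132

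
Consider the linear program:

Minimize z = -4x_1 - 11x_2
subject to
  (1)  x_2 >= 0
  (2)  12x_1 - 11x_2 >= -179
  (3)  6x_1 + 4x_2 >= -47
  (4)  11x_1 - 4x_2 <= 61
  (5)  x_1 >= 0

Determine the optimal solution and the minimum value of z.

Feasible corners and z = -4x_1 - 11x_2:
  (61/11, 0) → z = -244/11
  (0, 0) → z = 0
  (19, 37) → z = -483
  (0, 179/11) → z = -179

The binding constraints are 12x_1 - 11x_2 = -179 and 11x_1 - 4x_2 = 61.
Solving simultaneously gives x_1 = 19, x_2 = 37.

x_1 = 19, x_2 = 37, minimum z = -483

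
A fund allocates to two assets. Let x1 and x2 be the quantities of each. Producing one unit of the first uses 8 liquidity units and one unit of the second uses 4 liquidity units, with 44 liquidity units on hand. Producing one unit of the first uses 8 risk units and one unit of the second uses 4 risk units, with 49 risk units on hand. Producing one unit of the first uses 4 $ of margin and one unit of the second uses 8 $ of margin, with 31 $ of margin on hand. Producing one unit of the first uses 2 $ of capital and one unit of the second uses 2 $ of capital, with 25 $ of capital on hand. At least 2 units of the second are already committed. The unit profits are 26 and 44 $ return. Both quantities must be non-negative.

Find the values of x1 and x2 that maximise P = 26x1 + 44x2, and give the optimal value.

x1 = 15/4, x2 = 2, maximum P = 371/2

Feasible corners and P = 26x1 + 44x2:
  (0, 31/8) → P = 341/2
  (0, 2) → P = 88
  (15/4, 2) → P = 371/2

At the optimal vertex, 4x1 + 8x2 = 31 and x2 = 2.
Solving simultaneously gives x1 = 15/4, x2 = 2.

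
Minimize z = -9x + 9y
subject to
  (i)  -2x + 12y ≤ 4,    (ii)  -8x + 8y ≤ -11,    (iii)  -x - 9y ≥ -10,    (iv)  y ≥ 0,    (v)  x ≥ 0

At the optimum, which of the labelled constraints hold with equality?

Vertices and z = -9x + 9y:
  (41/20, 27/40) → z = -99/8
  (14/5, 4/5) → z = -18
  (11/8, 0) → z = -99/8
  (10, 0) → z = -90

The minimum is at (10, 0). Substituting into each constraint, equality holds for (iii) and (iv); the remaining constraints have slack.

(iii) and (iv)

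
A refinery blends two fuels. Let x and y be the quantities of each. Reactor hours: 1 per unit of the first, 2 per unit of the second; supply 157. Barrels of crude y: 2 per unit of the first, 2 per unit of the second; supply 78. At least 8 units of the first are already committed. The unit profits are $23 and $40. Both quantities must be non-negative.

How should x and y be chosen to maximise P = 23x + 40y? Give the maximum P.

x = 8, y = 31, maximum P = 1424

Feasible corners and P = 23x + 40y:
  (39, 0) → P = 897
  (8, 0) → P = 184
  (8, 31) → P = 1424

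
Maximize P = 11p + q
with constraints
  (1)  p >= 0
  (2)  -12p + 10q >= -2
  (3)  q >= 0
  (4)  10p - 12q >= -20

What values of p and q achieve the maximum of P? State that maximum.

p = 56/11, q = 65/11, maximum P = 681/11

Feasible corners and P = 11p + q:
  (0, 0) → P = 0
  (0, 5/3) → P = 5/3
  (1/6, 0) → P = 11/6
  (56/11, 65/11) → P = 681/11

The binding constraints are -12p + 10q = -2 and 10p - 12q = -20.
Solving simultaneously gives p = 56/11, q = 65/11.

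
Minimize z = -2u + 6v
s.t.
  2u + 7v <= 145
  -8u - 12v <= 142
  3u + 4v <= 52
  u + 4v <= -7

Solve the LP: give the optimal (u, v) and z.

Extreme points and z = -2u + 6v:
  (298, -421/2) → z = -1859
  (-121/5, 43/10) → z = 371/5
  (59/2, -73/8) → z = -455/4

u = 298, v = -421/2, minimum z = -1859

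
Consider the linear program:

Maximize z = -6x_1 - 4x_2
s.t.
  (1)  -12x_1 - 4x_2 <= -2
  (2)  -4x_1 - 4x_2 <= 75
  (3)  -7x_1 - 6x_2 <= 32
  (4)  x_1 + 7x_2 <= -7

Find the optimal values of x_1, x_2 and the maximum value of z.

x_1 = 35/11, x_2 = -199/22, maximum z = 188/11

The feasible region is unbounded (it extends along (7, -1), (1, -1)), but z strictly decreases along every unbounded feasible direction, so there is no improving ray and the maximum is attained at a vertex.

The optimum lies where -12x_1 - 4x_2 = -2 and -7x_1 - 6x_2 = 32.
Solving simultaneously gives x_1 = 35/11, x_2 = -199/22.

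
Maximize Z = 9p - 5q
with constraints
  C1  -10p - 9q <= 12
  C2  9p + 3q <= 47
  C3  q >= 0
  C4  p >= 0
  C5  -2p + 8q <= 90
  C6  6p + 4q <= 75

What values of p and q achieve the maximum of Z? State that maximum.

p = 47/9, q = 0, maximum Z = 47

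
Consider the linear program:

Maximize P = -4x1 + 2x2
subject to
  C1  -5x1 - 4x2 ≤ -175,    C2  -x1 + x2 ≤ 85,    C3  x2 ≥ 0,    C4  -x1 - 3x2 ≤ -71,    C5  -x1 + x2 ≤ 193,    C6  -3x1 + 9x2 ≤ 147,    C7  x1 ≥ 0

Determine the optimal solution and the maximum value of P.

x1 = 329/19, x2 = 420/19, maximum P = -476/19

Corner points and P = -4x1 + 2x2:
  (241/11, 180/11) → P = -604/11
  (329/19, 420/19) → P = -476/19
  (71, 0) → P = -284
The feasible region is unbounded (it extends along (3, 1), (1, 0)), but P strictly decreases along every unbounded feasible direction, so there is no improving ray and the maximum is attained at a vertex.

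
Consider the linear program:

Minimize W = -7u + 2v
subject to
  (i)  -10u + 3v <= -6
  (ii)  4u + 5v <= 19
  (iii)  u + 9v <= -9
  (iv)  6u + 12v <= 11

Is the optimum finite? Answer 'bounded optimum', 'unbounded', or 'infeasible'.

unbounded

From the feasible point (9/31, -32/31), moving in the direction (5, -4) keeps every constraint satisfied while W decreases without bound.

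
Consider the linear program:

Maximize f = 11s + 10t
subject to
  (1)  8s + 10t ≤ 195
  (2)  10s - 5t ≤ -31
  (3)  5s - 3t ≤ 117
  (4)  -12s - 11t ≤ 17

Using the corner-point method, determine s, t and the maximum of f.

s = 19/4, t = 157/10, maximum f = 837/4

Extreme points and f = 11s + 10t:
  (19/4, 157/10) → f = 837/4
  (-2315/32, 619/8) → f = -705/32
  (-213/85, 101/85) → f = -1333/85

The optimum lies where 8s + 10t = 195 and 10s - 5t = -31.
Solving simultaneously gives s = 19/4, t = 157/10.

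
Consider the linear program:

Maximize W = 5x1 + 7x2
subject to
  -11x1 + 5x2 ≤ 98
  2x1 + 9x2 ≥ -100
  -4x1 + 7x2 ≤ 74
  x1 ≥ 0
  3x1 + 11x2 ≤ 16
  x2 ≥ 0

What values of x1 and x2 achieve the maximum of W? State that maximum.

x1 = 16/3, x2 = 0, maximum W = 80/3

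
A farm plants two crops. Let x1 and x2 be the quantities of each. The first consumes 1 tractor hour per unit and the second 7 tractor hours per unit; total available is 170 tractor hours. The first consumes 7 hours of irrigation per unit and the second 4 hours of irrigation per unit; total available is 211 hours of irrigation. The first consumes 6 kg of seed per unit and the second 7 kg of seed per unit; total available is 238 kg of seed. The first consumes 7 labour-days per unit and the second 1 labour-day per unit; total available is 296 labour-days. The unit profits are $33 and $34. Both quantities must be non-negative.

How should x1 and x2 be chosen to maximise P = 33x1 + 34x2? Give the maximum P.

x1 = 21, x2 = 16, maximum P = 1237

Extreme points and P = 33x1 + 34x2:
  (0, 0) → P = 0
  (0, 170/7) → P = 5780/7
  (211/7, 0) → P = 6963/7
  (68/5, 782/35) → P = 42296/35
  (21, 16) → P = 1237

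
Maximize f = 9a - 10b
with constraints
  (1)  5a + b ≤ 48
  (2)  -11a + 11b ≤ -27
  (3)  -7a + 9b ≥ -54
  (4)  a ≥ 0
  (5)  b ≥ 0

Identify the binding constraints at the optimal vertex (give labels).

(1) and (3)

Vertices and f = 9a - 10b:
  (185/22, 131/22) → f = 355/22
  (243/26, 33/26) → f = 1857/26
  (27/11, 0) → f = 243/11
  (54/7, 0) → f = 486/7

The maximum is at (243/26, 33/26). Substituting into each constraint, equality holds for (1) and (3); the remaining constraints have slack.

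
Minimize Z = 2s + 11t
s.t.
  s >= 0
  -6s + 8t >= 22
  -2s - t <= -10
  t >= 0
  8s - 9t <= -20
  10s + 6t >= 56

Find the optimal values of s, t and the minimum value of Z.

s = 79/29, t = 139/29, minimum Z = 1687/29

Feasible corners and Z = 2s + 11t:
  (0, 10) → Z = 110
  (19/5, 28/5) → Z = 346/5
  (79/29, 139/29) → Z = 1687/29
  (2, 6) → Z = 70
The feasible region is unbounded (it extends along (0, 1), (9, 8)), but Z strictly increases along every unbounded feasible direction, so there is no improving ray and the minimum is attained at a vertex.

At the optimal vertex, -6s + 8t = 22 and 10s + 6t = 56.
Solving simultaneously gives s = 79/29, t = 139/29.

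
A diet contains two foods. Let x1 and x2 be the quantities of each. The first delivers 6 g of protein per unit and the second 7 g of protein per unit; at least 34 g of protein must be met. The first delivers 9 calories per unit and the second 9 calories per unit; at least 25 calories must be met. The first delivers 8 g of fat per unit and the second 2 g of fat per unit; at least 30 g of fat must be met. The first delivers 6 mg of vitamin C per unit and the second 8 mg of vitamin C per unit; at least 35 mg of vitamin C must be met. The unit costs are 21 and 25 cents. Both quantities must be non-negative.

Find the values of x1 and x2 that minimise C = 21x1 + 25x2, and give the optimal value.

x1 = 9/2, x2 = 1, minimum C = 239/2

Extreme points and C = 21x1 + 25x2:
  (0, 15) → C = 375
  (35/6, 0) → C = 245/2
  (71/22, 23/11) → C = 2641/22
  (9/2, 1) → C = 239/2
The feasible region is unbounded (it extends along (0, 1), (1, 0)), but C strictly increases along every unbounded feasible direction, so there is no improving ray and the minimum is attained at a vertex.

At the optimal vertex, 6x1 + 7x2 = 34 and 6x1 + 8x2 = 35.
Solving simultaneously gives x1 = 9/2, x2 = 1.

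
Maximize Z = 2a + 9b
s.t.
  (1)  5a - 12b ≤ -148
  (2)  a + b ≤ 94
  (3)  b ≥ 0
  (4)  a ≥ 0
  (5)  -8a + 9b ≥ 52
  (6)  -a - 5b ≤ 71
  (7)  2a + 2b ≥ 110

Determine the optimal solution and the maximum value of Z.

Extreme points and Z = 2a + 9b:
  (0, 94) → Z = 846
  (794/17, 804/17) → Z = 8824/17
  (0, 55) → Z = 495
  (443/17, 492/17) → Z = 5314/17

a = 0, b = 94, maximum Z = 846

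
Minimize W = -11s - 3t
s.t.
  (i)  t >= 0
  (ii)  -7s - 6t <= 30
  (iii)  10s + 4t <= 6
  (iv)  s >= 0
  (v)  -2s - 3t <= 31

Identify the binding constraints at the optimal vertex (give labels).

Vertices and W = -11s - 3t:
  (3/5, 0) → W = -33/5
  (0, 0) → W = 0
  (0, 3/2) → W = -9/2

The minimum is at (3/5, 0). Substituting into each constraint, equality holds for (i) and (iii); the remaining constraints have slack.

(i) and (iii)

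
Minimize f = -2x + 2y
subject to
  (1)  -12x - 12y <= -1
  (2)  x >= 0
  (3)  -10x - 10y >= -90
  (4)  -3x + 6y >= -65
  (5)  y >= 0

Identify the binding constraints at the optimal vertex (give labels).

Corner points and f = -2x + 2y:
  (0, 1/12) → f = 1/6
  (1/12, 0) → f = -1/6
  (0, 9) → f = 18
  (9, 0) → f = -18

The minimum is at (9, 0). Substituting into each constraint, equality holds for (3) and (5); the remaining constraints have slack.

(3) and (5)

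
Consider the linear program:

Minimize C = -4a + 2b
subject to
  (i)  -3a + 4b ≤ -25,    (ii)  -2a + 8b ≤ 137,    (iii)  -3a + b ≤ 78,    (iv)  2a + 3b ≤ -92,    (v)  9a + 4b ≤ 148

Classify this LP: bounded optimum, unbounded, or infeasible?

From the feasible point (-337/9, -103/3), moving in the direction (-1, -3) keeps every constraint satisfied while C decreases without bound.

unbounded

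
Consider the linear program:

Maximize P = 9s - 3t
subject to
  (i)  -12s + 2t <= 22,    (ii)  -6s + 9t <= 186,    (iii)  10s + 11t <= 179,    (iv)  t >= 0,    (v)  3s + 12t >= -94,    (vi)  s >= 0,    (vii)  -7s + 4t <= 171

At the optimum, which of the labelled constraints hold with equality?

(iii) and (iv)

Feasible corners and P = 9s - 3t:
  (29/38, 296/19) → P = -1515/38
  (0, 11) → P = -33
  (179/10, 0) → P = 1611/10
  (0, 0) → P = 0

The maximum is at (179/10, 0). Substituting into each constraint, equality holds for (iii) and (iv); the remaining constraints have slack.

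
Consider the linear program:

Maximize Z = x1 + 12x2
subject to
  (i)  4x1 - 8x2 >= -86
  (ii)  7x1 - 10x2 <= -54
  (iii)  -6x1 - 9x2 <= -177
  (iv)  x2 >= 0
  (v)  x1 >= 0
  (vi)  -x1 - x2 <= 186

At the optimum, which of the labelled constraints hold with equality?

(i) and (ii)

Extreme points and Z = x1 + 12x2:
  (107/4, 193/8) → Z = 1265/4
  (107/14, 102/7) → Z = 365/2
  (428/41, 521/41) → Z = 6680/41

The maximum is at (107/4, 193/8). Substituting into each constraint, equality holds for (i) and (ii); the remaining constraints have slack.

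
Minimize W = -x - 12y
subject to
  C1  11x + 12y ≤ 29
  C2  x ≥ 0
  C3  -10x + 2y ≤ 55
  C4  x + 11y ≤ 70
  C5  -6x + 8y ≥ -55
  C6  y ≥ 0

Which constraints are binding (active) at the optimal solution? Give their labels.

C1 and C2

Feasible corners and W = -x - 12y:
  (0, 29/12) → W = -29
  (29/11, 0) → W = -29/11
  (0, 0) → W = 0

The minimum is at (0, 29/12). Substituting into each constraint, equality holds for C1 and C2; the remaining constraints have slack.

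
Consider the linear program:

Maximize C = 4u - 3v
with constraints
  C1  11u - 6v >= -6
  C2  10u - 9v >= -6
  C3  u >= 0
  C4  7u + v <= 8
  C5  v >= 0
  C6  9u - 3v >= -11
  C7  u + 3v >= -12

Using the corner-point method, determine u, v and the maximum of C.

u = 8/7, v = 0, maximum C = 32/7

Corner points and C = 4u - 3v:
  (0, 2/3) → C = -2
  (66/73, 122/73) → C = -102/73
  (0, 0) → C = 0
  (8/7, 0) → C = 32/7

At the optimal vertex, 7u + v = 8 and v = 0.
Solving simultaneously gives u = 8/7, v = 0.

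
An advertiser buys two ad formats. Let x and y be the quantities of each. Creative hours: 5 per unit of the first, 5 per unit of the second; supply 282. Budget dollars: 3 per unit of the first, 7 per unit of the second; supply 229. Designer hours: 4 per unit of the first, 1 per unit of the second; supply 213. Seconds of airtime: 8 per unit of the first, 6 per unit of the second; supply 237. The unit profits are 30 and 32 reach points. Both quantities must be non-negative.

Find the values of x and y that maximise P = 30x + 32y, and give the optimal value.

x = 15/2, y = 59/2, maximum P = 1169

Vertices and P = 30x + 32y:
  (0, 0) → P = 0
  (0, 229/7) → P = 7328/7
  (237/8, 0) → P = 3555/4
  (15/2, 59/2) → P = 1169

At the optimal vertex, 3x + 7y = 229 and 8x + 6y = 237.
Solving simultaneously gives x = 15/2, y = 59/2.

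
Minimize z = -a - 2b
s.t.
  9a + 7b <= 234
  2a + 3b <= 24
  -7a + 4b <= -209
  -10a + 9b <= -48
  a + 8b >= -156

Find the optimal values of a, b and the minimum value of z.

Vertices and z = -a - 2b:
  (534/13, -252/13) → z = -30/13
  (228/5, -126/5) → z = 24/5
  (723/29, -250/29) → z = -223/29
  (262/15, -1301/60) → z = 259/10

At the optimal vertex, 2a + 3b = 24 and -7a + 4b = -209.
Solving simultaneously gives a = 723/29, b = -250/29.

a = 723/29, b = -250/29, minimum z = -223/29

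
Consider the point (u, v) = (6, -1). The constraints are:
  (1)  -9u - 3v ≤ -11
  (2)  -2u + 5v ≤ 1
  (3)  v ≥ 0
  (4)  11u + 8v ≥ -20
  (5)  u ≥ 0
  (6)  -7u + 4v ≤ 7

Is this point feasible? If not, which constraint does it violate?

Constraint (3): v = -1, which is not ≥ 0. All other constraints are satisfied.

not feasible — violates (3)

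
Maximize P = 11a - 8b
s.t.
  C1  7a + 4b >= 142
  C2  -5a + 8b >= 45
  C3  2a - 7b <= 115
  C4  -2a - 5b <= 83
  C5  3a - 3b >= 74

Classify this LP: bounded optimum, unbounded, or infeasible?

From the feasible point (727/9, 505/9), moving in the direction (3, 3) keeps every constraint satisfied while P increases without bound.

unbounded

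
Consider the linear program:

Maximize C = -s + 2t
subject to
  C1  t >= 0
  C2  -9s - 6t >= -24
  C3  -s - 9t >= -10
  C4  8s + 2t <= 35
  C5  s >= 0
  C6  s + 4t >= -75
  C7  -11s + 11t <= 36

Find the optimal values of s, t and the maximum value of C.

s = 0, t = 10/9, maximum C = 20/9

Vertices and C = -s + 2t:
  (8/3, 0) → C = -8/3
  (0, 0) → C = 0
  (52/25, 22/25) → C = -8/25
  (0, 10/9) → C = 20/9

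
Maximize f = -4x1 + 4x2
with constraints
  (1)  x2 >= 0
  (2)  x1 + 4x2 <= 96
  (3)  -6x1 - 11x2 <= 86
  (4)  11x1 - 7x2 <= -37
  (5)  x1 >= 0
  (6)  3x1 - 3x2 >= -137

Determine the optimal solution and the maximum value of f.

x1 = 0, x2 = 24, maximum f = 96

At the optimal vertex, x1 + 4x2 = 96 and x1 = 0.
Solving simultaneously gives x1 = 0, x2 = 24.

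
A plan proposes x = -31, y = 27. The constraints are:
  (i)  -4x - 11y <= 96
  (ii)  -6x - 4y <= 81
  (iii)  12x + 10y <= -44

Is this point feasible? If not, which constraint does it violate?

(i): -173 ≤ 96 ✓
(ii): 78 ≤ 81 ✓
(iii): -102 ≤ -44 ✓

feasible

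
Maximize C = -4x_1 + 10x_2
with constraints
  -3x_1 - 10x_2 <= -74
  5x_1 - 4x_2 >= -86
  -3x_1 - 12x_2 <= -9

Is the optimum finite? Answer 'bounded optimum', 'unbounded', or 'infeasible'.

unbounded

From the feasible point (-282/31, 314/31), moving in the direction (4, 5) keeps every constraint satisfied while C increases without bound.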